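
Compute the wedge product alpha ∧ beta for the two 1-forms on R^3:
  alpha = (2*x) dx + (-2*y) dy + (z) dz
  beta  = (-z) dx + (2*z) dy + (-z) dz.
alpha ∧ beta = (2*z*(2*x - y)) dx ∧ dy + (z*(-2*x + z)) dx ∧ dz + (2*z*(y - z)) dy ∧ dz

Distribute the wedge, using dx_i ∧ dx_j = -dx_j ∧ dx_i and dx_i ∧ dx_i = 0. For each pair (i, j) with i < j, the coefficient of dx_i ∧ dx_j in alpha ∧ beta is (alpha_i * beta_j - alpha_j * beta_i). Collecting: alpha ∧ beta = (2*z*(2*x - y)) dx ∧ dy + (z*(-2*x + z)) dx ∧ dz + (2*z*(y - z)) dy ∧ dz.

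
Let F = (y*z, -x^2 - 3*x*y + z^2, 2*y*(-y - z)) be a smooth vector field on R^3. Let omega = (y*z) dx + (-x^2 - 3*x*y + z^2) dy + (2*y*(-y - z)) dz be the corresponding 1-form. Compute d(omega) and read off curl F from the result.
d(omega) = (-4*y - 4*z) dy ∧ dz + (y) dz ∧ dx + (-2*x - 3*y - z) dx ∧ dy; curl F = (-4*y - 4*z, y, -2*x - 3*y - z)

d omega = sum_{i<j} (∂f_j/∂x_i - ∂f_i/∂x_j) dx_i ∧ dx_j. Under the identification (dy ∧ dz, dz ∧ dx, dx ∧ dy) ↔ (e_x, e_y, e_z), the coefficients are exactly the components of curl F. Compute:
  ∂R/∂y - ∂Q/∂z = (-4*y - 2*z) - (2*z) = -4*y - 4*z
  ∂P/∂z - ∂R/∂x = (y) - (0) = y
  ∂Q/∂x - ∂P/∂y = (-2*x - 3*y) - (z) = -2*x - 3*y - z.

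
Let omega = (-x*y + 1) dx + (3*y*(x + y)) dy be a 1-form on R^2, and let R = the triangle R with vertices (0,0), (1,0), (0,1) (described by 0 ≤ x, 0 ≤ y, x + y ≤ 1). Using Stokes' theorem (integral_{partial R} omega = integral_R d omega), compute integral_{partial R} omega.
integral_(partial R) omega = 2/3

Stokes: integral_partial_R omega = integral_R d omega with d omega = (∂Q/∂x - ∂P/∂y) dx ∧ dy.
  ∂Q/∂x = 3*y
  ∂P/∂y = -x
  integrand = ∂Q/∂x - ∂P/∂y = x + 3*y.
Integrating over R: integral_0^1 integral_0^{1-x} (x + 3*y) dy dx = 2/3.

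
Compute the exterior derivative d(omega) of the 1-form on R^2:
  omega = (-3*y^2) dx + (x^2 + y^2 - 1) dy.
d(omega) = (2*x + 6*y) dx ∧ dy

For a 1-form omega = sum_i f_i dx_i, the exterior derivative is
  d(omega) = sum_{i < j} (∂f_j/∂x_i - ∂f_i/∂x_j) dx_i ∧ dx_j.
  coefficient of dx ∧ dy: ∂f_2/∂x - ∂f_1/∂y = ∂(x^2 + y^2 - 1)/∂x - ∂(-3*y^2)/∂y = 2*x + 6*y
Assembling: d(omega) = (2*x + 6*y) dx ∧ dy.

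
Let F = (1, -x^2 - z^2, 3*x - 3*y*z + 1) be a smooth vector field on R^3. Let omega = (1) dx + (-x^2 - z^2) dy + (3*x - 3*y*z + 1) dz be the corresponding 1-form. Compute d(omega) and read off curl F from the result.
d(omega) = (-z) dy ∧ dz + (-3) dz ∧ dx + (-2*x) dx ∧ dy; curl F = (-z, -3, -2*x)

d omega = sum_{i<j} (∂f_j/∂x_i - ∂f_i/∂x_j) dx_i ∧ dx_j. Under the identification (dy ∧ dz, dz ∧ dx, dx ∧ dy) ↔ (e_x, e_y, e_z), the coefficients are exactly the components of curl F. Compute:
  ∂R/∂y - ∂Q/∂z = (-3*z) - (-2*z) = -z
  ∂P/∂z - ∂R/∂x = (0) - (3) = -3
  ∂Q/∂x - ∂P/∂y = (-2*x) - (0) = -2*x.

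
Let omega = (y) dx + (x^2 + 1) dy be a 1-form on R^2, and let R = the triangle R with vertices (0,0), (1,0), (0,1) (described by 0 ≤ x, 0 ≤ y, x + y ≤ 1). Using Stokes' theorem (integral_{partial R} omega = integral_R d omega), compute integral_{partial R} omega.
integral_(partial R) omega = -1/6

Stokes: integral_partial_R omega = integral_R d omega with d omega = (∂Q/∂x - ∂P/∂y) dx ∧ dy.
  ∂Q/∂x = 2*x
  ∂P/∂y = 1
  integrand = ∂Q/∂x - ∂P/∂y = 2*x - 1.
Integrating over R: integral_0^1 integral_0^{1-x} (2*x - 1) dy dx = -1/6.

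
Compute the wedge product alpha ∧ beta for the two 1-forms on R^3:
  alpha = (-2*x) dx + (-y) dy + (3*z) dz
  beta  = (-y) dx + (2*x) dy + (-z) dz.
alpha ∧ beta = (-4*x^2 - y^2) dx ∧ dy + (z*(2*x + 3*y)) dx ∧ dz + (z*(-6*x + y)) dy ∧ dz

Distribute the wedge, using dx_i ∧ dx_j = -dx_j ∧ dx_i and dx_i ∧ dx_i = 0. For each pair (i, j) with i < j, the coefficient of dx_i ∧ dx_j in alpha ∧ beta is (alpha_i * beta_j - alpha_j * beta_i). Collecting: alpha ∧ beta = (-4*x^2 - y^2) dx ∧ dy + (z*(2*x + 3*y)) dx ∧ dz + (z*(-6*x + y)) dy ∧ dz.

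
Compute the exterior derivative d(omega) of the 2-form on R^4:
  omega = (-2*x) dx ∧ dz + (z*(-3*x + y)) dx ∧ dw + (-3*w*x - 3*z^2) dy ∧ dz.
d(omega) = (-z) dx ∧ dy ∧ dw + (3*x - y) dx ∧ dz ∧ dw + (-3*w) dx ∧ dy ∧ dz + (-3*x) dy ∧ dz ∧ dw

For a 2-form omega = sum_{i<j} g_{ij} dx_i ∧ dx_j, the exterior derivative is
  d(omega) = sum_{i<j} d(g_{ij}) ∧ dx_i ∧ dx_j = sum_{i<j, k} (∂g_{ij}/∂x_k) dx_k ∧ dx_i ∧ dx_j.
Expand each term, using dx_k ∧ dx_i ∧ dx_j = sgn(permutation) dx_{(a)} ∧ dx_{(b)} ∧ dx_{(c)} with (a < b < c) sorted:
  d(z*(-3*x + y)) includes (∂/∂y)(z*(-3*x + y)) dy = (z) dy, which multiplied by dx ∧ dw gives (-z) dx ∧ dy ∧ dw
  d(z*(-3*x + y)) includes (∂/∂z)(z*(-3*x + y)) dz = (-3*x + y) dz, which multiplied by dx ∧ dw gives (3*x - y) dx ∧ dz ∧ dw
  d(-3*w*x - 3*z^2) includes (∂/∂x)(-3*w*x - 3*z^2) dx = (-3*w) dx, which multiplied by dy ∧ dz gives (-3*w) dx ∧ dy ∧ dz
  d(-3*w*x - 3*z^2) includes (∂/∂w)(-3*w*x - 3*z^2) dw = (-3*x) dw, which multiplied by dy ∧ dz gives (-3*x) dy ∧ dz ∧ dw
Collecting like 3-forms: d(omega) = (-z) dx ∧ dy ∧ dw + (3*x - y) dx ∧ dz ∧ dw + (-3*w) dx ∧ dy ∧ dz + (-3*x) dy ∧ dz ∧ dw.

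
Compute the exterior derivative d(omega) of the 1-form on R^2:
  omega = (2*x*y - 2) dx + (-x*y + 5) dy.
d(omega) = (-2*x - y) dx ∧ dy

For a 1-form omega = sum_i f_i dx_i, the exterior derivative is
  d(omega) = sum_{i < j} (∂f_j/∂x_i - ∂f_i/∂x_j) dx_i ∧ dx_j.
  coefficient of dx ∧ dy: ∂f_2/∂x - ∂f_1/∂y = ∂(-x*y + 5)/∂x - ∂(2*x*y - 2)/∂y = -2*x - y
Assembling: d(omega) = (-2*x - y) dx ∧ dy.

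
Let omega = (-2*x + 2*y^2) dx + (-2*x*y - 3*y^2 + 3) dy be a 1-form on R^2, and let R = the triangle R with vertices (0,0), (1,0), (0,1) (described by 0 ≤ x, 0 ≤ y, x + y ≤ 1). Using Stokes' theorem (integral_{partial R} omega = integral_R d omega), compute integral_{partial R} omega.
integral_(partial R) omega = -1

Stokes: integral_partial_R omega = integral_R d omega with d omega = (∂Q/∂x - ∂P/∂y) dx ∧ dy.
  ∂Q/∂x = -2*y
  ∂P/∂y = 4*y
  integrand = ∂Q/∂x - ∂P/∂y = -6*y.
Integrating over R: integral_0^1 integral_0^{1-x} (-6*y) dy dx = -1.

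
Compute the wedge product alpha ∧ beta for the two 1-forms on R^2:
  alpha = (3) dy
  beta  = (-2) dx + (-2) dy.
alpha ∧ beta = (6) dx ∧ dy

Distribute the wedge, using dx_i ∧ dx_j = -dx_j ∧ dx_i and dx_i ∧ dx_i = 0. For each pair (i, j) with i < j, the coefficient of dx_i ∧ dx_j in alpha ∧ beta is (alpha_i * beta_j - alpha_j * beta_i). Collecting: alpha ∧ beta = (6) dx ∧ dy.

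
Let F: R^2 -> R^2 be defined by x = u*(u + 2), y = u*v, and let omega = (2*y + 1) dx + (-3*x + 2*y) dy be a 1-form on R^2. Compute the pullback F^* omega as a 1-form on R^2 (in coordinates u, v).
F^* omega = (u^2*v + 2*u*v^2 - 2*u*v + 2*u + 2) du + (u^2*(-3*u + 2*v - 6)) dv

Using F^*(f dg) = (f ∘ F) d(g ∘ F), substitute each coordinate x_i by F_i(u, v) in f_i, and replace dx_i by d F_i = (∂F_i/∂u) du + (∂F_i/∂v) dv.
  For the x component: f_1(F) = 2*u*v + 1; d F_1 = (2*u + 2) du + (0) dv
  For the y component: f_2(F) = u*(-3*u + 2*v - 6); d F_2 = (v) du + (u) dv
Combining and collecting du, dv coefficients:
  coeff of du: u^2*v + 2*u*v^2 - 2*u*v + 2*u + 2
  coeff of dv: u^2*(-3*u + 2*v - 6)
F^* omega = (u^2*v + 2*u*v^2 - 2*u*v + 2*u + 2) du + (u^2*(-3*u + 2*v - 6)) dv.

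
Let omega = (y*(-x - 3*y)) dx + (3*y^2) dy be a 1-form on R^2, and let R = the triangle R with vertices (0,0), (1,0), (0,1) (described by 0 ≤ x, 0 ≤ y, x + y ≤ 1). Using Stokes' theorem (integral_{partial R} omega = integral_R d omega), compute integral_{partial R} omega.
integral_(partial R) omega = 7/6

Stokes: integral_partial_R omega = integral_R d omega with d omega = (∂Q/∂x - ∂P/∂y) dx ∧ dy.
  ∂Q/∂x = 0
  ∂P/∂y = -x - 6*y
  integrand = ∂Q/∂x - ∂P/∂y = x + 6*y.
Integrating over R: integral_0^1 integral_0^{1-x} (x + 6*y) dy dx = 7/6.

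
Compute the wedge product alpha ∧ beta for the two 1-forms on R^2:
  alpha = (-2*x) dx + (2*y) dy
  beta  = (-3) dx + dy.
alpha ∧ beta = (-2*x + 6*y) dx ∧ dy

Distribute the wedge, using dx_i ∧ dx_j = -dx_j ∧ dx_i and dx_i ∧ dx_i = 0. For each pair (i, j) with i < j, the coefficient of dx_i ∧ dx_j in alpha ∧ beta is (alpha_i * beta_j - alpha_j * beta_i). Collecting: alpha ∧ beta = (-2*x + 6*y) dx ∧ dy.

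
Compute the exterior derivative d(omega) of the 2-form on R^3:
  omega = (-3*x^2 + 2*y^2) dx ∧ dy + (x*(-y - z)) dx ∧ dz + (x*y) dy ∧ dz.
d(omega) = (x + y) dx ∧ dy ∧ dz

For a 2-form omega = sum_{i<j} g_{ij} dx_i ∧ dx_j, the exterior derivative is
  d(omega) = sum_{i<j} d(g_{ij}) ∧ dx_i ∧ dx_j = sum_{i<j, k} (∂g_{ij}/∂x_k) dx_k ∧ dx_i ∧ dx_j.
Expand each term, using dx_k ∧ dx_i ∧ dx_j = sgn(permutation) dx_{(a)} ∧ dx_{(b)} ∧ dx_{(c)} with (a < b < c) sorted:
  d(x*(-y - z)) includes (∂/∂y)(x*(-y - z)) dy = (-x) dy, which multiplied by dx ∧ dz gives (x) dx ∧ dy ∧ dz
  d(x*y) includes (∂/∂x)(x*y) dx = (y) dx, which multiplied by dy ∧ dz gives (y) dx ∧ dy ∧ dz
Collecting like 3-forms: d(omega) = (x + y) dx ∧ dy ∧ dz.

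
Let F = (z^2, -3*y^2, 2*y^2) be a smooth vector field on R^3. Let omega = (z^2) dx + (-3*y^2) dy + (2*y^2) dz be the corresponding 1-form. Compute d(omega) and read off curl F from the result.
d(omega) = (4*y) dy ∧ dz + (2*z) dz ∧ dx + (0) dx ∧ dy; curl F = (4*y, 2*z, 0)

d omega = sum_{i<j} (∂f_j/∂x_i - ∂f_i/∂x_j) dx_i ∧ dx_j. Under the identification (dy ∧ dz, dz ∧ dx, dx ∧ dy) ↔ (e_x, e_y, e_z), the coefficients are exactly the components of curl F. Compute:
  ∂R/∂y - ∂Q/∂z = (4*y) - (0) = 4*y
  ∂P/∂z - ∂R/∂x = (2*z) - (0) = 2*z
  ∂Q/∂x - ∂P/∂y = (0) - (0) = 0.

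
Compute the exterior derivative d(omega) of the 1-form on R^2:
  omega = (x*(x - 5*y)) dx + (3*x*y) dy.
d(omega) = (5*x + 3*y) dx ∧ dy

For a 1-form omega = sum_i f_i dx_i, the exterior derivative is
  d(omega) = sum_{i < j} (∂f_j/∂x_i - ∂f_i/∂x_j) dx_i ∧ dx_j.
  coefficient of dx ∧ dy: ∂f_2/∂x - ∂f_1/∂y = ∂(3*x*y)/∂x - ∂(x*(x - 5*y))/∂y = 5*x + 3*y
Assembling: d(omega) = (5*x + 3*y) dx ∧ dy.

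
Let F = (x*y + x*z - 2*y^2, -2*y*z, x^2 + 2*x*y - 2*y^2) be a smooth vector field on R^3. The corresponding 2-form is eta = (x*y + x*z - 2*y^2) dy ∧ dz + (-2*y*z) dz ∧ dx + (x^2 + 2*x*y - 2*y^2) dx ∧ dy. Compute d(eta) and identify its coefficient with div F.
d(eta) = (y - z) dx ∧ dy ∧ dz; div F = y - z

For a 2-form in R^3 of the form above, applying d gives a 3-form with coefficient ∂P/∂x + ∂Q/∂y + ∂R/∂z:
  ∂P/∂x = y + z
  ∂Q/∂y = -2*z
  ∂R/∂z = 0
Sum = y - z, which is exactly div F.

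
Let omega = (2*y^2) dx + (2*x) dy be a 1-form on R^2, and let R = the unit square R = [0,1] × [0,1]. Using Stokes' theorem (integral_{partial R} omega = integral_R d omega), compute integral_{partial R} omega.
integral_(partial R) omega = 0

Stokes: integral_partial_R omega = integral_R d omega with d omega = (∂Q/∂x - ∂P/∂y) dx ∧ dy.
  ∂Q/∂x = 2
  ∂P/∂y = 4*y
  integrand = ∂Q/∂x - ∂P/∂y = 2 - 4*y.
Integrating over R: integral_0^1 integral_0^1 (2 - 4*y) dx dy = 0.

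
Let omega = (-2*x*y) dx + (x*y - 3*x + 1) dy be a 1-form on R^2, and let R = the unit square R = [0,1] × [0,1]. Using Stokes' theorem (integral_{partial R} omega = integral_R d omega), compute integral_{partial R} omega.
integral_(partial R) omega = -3/2

Stokes: integral_partial_R omega = integral_R d omega with d omega = (∂Q/∂x - ∂P/∂y) dx ∧ dy.
  ∂Q/∂x = y - 3
  ∂P/∂y = -2*x
  integrand = ∂Q/∂x - ∂P/∂y = 2*x + y - 3.
Integrating over R: integral_0^1 integral_0^1 (2*x + y - 3) dx dy = -3/2.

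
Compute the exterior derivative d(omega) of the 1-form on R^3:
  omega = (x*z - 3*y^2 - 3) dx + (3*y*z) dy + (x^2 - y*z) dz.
d(omega) = (6*y) dx ∧ dy + (x) dx ∧ dz + (-3*y - z) dy ∧ dz

For a 1-form omega = sum_i f_i dx_i, the exterior derivative is
  d(omega) = sum_{i < j} (∂f_j/∂x_i - ∂f_i/∂x_j) dx_i ∧ dx_j.
  coefficient of dx ∧ dy: ∂f_2/∂x - ∂f_1/∂y = ∂(3*y*z)/∂x - ∂(x*z - 3*y^2 - 3)/∂y = 6*y
  coefficient of dx ∧ dz: ∂f_3/∂x - ∂f_1/∂z = ∂(x^2 - y*z)/∂x - ∂(x*z - 3*y^2 - 3)/∂z = x
  coefficient of dy ∧ dz: ∂f_3/∂y - ∂f_2/∂z = ∂(x^2 - y*z)/∂y - ∂(3*y*z)/∂z = -3*y - z
Assembling: d(omega) = (6*y) dx ∧ dy + (x) dx ∧ dz + (-3*y - z) dy ∧ dz.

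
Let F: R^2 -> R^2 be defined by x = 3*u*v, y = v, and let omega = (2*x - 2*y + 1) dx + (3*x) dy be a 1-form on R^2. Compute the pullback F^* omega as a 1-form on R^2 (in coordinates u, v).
F^* omega = (3*v*(6*u*v - 2*v + 1)) du + (3*u*(6*u*v + v + 1)) dv

Using F^*(f dg) = (f ∘ F) d(g ∘ F), substitute each coordinate x_i by F_i(u, v) in f_i, and replace dx_i by d F_i = (∂F_i/∂u) du + (∂F_i/∂v) dv.
  For the x component: f_1(F) = 6*u*v - 2*v + 1; d F_1 = (3*v) du + (3*u) dv
  For the y component: f_2(F) = 9*u*v; d F_2 = (0) du + (1) dv
Combining and collecting du, dv coefficients:
  coeff of du: 3*v*(6*u*v - 2*v + 1)
  coeff of dv: 3*u*(6*u*v + v + 1)
F^* omega = (3*v*(6*u*v - 2*v + 1)) du + (3*u*(6*u*v + v + 1)) dv.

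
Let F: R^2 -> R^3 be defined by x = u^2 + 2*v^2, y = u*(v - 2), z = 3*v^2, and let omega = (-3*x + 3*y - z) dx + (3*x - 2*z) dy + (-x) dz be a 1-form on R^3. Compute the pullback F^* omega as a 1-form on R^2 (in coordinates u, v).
F^* omega = (3*u*(-2*u^2 + 3*u*v - 6*u - 6*v^2)) du + (3*u^3 - 18*u^2*v + 12*u*v^2 - 24*u*v - 48*v^3) dv

Using F^*(f dg) = (f ∘ F) d(g ∘ F), substitute each coordinate x_i by F_i(u, v) in f_i, and replace dx_i by d F_i = (∂F_i/∂u) du + (∂F_i/∂v) dv.
  For the x component: f_1(F) = -3*u^2 + 3*u*v - 6*u - 9*v^2; d F_1 = (2*u) du + (4*v) dv
  For the y component: f_2(F) = 3*u^2; d F_2 = (v - 2) du + (u) dv
  For the z component: f_3(F) = -u^2 - 2*v^2; d F_3 = (0) du + (6*v) dv
Combining and collecting du, dv coefficients:
  coeff of du: 3*u*(-2*u^2 + 3*u*v - 6*u - 6*v^2)
  coeff of dv: 3*u^3 - 18*u^2*v + 12*u*v^2 - 24*u*v - 48*v^3
F^* omega = (3*u*(-2*u^2 + 3*u*v - 6*u - 6*v^2)) du + (3*u^3 - 18*u^2*v + 12*u*v^2 - 24*u*v - 48*v^3) dv.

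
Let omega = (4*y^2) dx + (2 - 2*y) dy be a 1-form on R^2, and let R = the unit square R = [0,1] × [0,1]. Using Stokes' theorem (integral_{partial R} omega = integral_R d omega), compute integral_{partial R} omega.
integral_(partial R) omega = -4

Stokes: integral_partial_R omega = integral_R d omega with d omega = (∂Q/∂x - ∂P/∂y) dx ∧ dy.
  ∂Q/∂x = 0
  ∂P/∂y = 8*y
  integrand = ∂Q/∂x - ∂P/∂y = -8*y.
Integrating over R: integral_0^1 integral_0^1 (-8*y) dx dy = -4.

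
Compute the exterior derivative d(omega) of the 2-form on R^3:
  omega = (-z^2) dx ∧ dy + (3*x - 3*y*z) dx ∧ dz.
d(omega) = (z) dx ∧ dy ∧ dz

For a 2-form omega = sum_{i<j} g_{ij} dx_i ∧ dx_j, the exterior derivative is
  d(omega) = sum_{i<j} d(g_{ij}) ∧ dx_i ∧ dx_j = sum_{i<j, k} (∂g_{ij}/∂x_k) dx_k ∧ dx_i ∧ dx_j.
Expand each term, using dx_k ∧ dx_i ∧ dx_j = sgn(permutation) dx_{(a)} ∧ dx_{(b)} ∧ dx_{(c)} with (a < b < c) sorted:
  d(-z^2) includes (∂/∂z)(-z^2) dz = (-2*z) dz, which multiplied by dx ∧ dy gives (-2*z) dx ∧ dy ∧ dz
  d(3*x - 3*y*z) includes (∂/∂y)(3*x - 3*y*z) dy = (-3*z) dy, which multiplied by dx ∧ dz gives (3*z) dx ∧ dy ∧ dz
Collecting like 3-forms: d(omega) = (z) dx ∧ dy ∧ dz.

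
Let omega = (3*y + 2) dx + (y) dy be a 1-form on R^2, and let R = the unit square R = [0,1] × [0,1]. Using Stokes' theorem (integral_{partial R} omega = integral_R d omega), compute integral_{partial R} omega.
integral_(partial R) omega = -3

Stokes: integral_partial_R omega = integral_R d omega with d omega = (∂Q/∂x - ∂P/∂y) dx ∧ dy.
  ∂Q/∂x = 0
  ∂P/∂y = 3
  integrand = ∂Q/∂x - ∂P/∂y = -3.
Integrating over R: integral_0^1 integral_0^1 (-3) dx dy = -3.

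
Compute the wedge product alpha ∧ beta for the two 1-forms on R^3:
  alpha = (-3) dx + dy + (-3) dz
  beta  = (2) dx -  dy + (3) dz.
alpha ∧ beta = (1) dx ∧ dy + (-3) dx ∧ dz

Distribute the wedge, using dx_i ∧ dx_j = -dx_j ∧ dx_i and dx_i ∧ dx_i = 0. For each pair (i, j) with i < j, the coefficient of dx_i ∧ dx_j in alpha ∧ beta is (alpha_i * beta_j - alpha_j * beta_i). Collecting: alpha ∧ beta = (1) dx ∧ dy + (-3) dx ∧ dz.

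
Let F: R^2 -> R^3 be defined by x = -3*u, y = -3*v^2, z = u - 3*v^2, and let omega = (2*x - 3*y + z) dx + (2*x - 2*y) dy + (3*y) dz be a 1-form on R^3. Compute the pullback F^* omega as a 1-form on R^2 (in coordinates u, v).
F^* omega = (15*u - 27*v^2) du + (18*v*(2*u + v^2)) dv

Using F^*(f dg) = (f ∘ F) d(g ∘ F), substitute each coordinate x_i by F_i(u, v) in f_i, and replace dx_i by d F_i = (∂F_i/∂u) du + (∂F_i/∂v) dv.
  For the x component: f_1(F) = -5*u + 6*v^2; d F_1 = (-3) du + (0) dv
  For the y component: f_2(F) = -6*u + 6*v^2; d F_2 = (0) du + (-6*v) dv
  For the z component: f_3(F) = -9*v^2; d F_3 = (1) du + (-6*v) dv
Combining and collecting du, dv coefficients:
  coeff of du: 15*u - 27*v^2
  coeff of dv: 18*v*(2*u + v^2)
F^* omega = (15*u - 27*v^2) du + (18*v*(2*u + v^2)) dv.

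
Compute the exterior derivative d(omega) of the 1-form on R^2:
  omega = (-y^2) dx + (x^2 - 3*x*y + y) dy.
d(omega) = (2*x - y) dx ∧ dy

For a 1-form omega = sum_i f_i dx_i, the exterior derivative is
  d(omega) = sum_{i < j} (∂f_j/∂x_i - ∂f_i/∂x_j) dx_i ∧ dx_j.
  coefficient of dx ∧ dy: ∂f_2/∂x - ∂f_1/∂y = ∂(x^2 - 3*x*y + y)/∂x - ∂(-y^2)/∂y = 2*x - y
Assembling: d(omega) = (2*x - y) dx ∧ dy.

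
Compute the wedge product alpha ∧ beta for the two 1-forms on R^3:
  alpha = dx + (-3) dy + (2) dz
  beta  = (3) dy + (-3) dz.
alpha ∧ beta = (3) dx ∧ dy + (-3) dx ∧ dz + (3) dy ∧ dz

Distribute the wedge, using dx_i ∧ dx_j = -dx_j ∧ dx_i and dx_i ∧ dx_i = 0. For each pair (i, j) with i < j, the coefficient of dx_i ∧ dx_j in alpha ∧ beta is (alpha_i * beta_j - alpha_j * beta_i). Collecting: alpha ∧ beta = (3) dx ∧ dy + (-3) dx ∧ dz + (3) dy ∧ dz.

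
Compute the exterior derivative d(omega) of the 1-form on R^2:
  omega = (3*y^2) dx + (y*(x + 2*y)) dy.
d(omega) = (-5*y) dx ∧ dy

For a 1-form omega = sum_i f_i dx_i, the exterior derivative is
  d(omega) = sum_{i < j} (∂f_j/∂x_i - ∂f_i/∂x_j) dx_i ∧ dx_j.
  coefficient of dx ∧ dy: ∂f_2/∂x - ∂f_1/∂y = ∂(y*(x + 2*y))/∂x - ∂(3*y^2)/∂y = -5*y
Assembling: d(omega) = (-5*y) dx ∧ dy.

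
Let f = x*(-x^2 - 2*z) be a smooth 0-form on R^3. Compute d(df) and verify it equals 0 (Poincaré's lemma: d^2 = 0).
d(df) = 0

Step 1: df = sum_i (∂f/∂x_i) dx_i = (-3*x^2 - 2*z) dx + (0) dy + (-2*x) dz.
Step 2: Apply d again. Using the 1-form formula, the coefficient of dx ∧ dy in d(df) is ∂^2 f/∂x ∂y - ∂^2 f/∂y ∂x = (0) - (0) = 0 (equality of mixed partials for smooth f).
Similarly for dx ∧ dz and dy ∧ dz — all coefficients vanish. So d(df) = 0.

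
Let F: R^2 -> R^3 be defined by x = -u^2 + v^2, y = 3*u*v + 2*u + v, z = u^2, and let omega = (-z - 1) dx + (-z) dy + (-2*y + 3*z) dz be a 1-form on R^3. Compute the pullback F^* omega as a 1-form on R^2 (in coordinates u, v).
F^* omega = (u*(8*u^2 - 15*u*v - 10*u - 4*v + 2)) du + (-3*u^3 - 2*u^2*v - u^2 - 2*v) dv

Using F^*(f dg) = (f ∘ F) d(g ∘ F), substitute each coordinate x_i by F_i(u, v) in f_i, and replace dx_i by d F_i = (∂F_i/∂u) du + (∂F_i/∂v) dv.
  For the x component: f_1(F) = -u^2 - 1; d F_1 = (-2*u) du + (2*v) dv
  For the y component: f_2(F) = -u^2; d F_2 = (3*v + 2) du + (3*u + 1) dv
  For the z component: f_3(F) = 3*u^2 - 6*u*v - 4*u - 2*v; d F_3 = (2*u) du + (0) dv
Combining and collecting du, dv coefficients:
  coeff of du: u*(8*u^2 - 15*u*v - 10*u - 4*v + 2)
  coeff of dv: -3*u^3 - 2*u^2*v - u^2 - 2*v
F^* omega = (u*(8*u^2 - 15*u*v - 10*u - 4*v + 2)) du + (-3*u^3 - 2*u^2*v - u^2 - 2*v) dv.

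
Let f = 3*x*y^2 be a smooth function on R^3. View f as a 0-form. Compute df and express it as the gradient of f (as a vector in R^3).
df = (3*y^2) dx + (6*x*y) dy + (0) dz; grad f = (3*y^2, 6*x*y, 0)

For a 0-form f, d f = (∂f/∂x) dx + (∂f/∂y) dy + (∂f/∂z) dz. The components of the vector representation are exactly the entries of grad f in Cartesian coordinates:
  ∂f/∂x = 3*y^2
  ∂f/∂y = 6*x*y
  ∂f/∂z = 0.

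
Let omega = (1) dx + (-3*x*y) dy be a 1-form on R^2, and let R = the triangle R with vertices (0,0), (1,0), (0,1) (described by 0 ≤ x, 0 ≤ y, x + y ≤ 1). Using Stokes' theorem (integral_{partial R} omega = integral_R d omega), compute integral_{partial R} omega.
integral_(partial R) omega = -1/2

Stokes: integral_partial_R omega = integral_R d omega with d omega = (∂Q/∂x - ∂P/∂y) dx ∧ dy.
  ∂Q/∂x = -3*y
  ∂P/∂y = 0
  integrand = ∂Q/∂x - ∂P/∂y = -3*y.
Integrating over R: integral_0^1 integral_0^{1-x} (-3*y) dy dx = -1/2.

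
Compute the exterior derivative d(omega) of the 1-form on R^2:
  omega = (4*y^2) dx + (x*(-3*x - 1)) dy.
d(omega) = (-6*x - 8*y - 1) dx ∧ dy

For a 1-form omega = sum_i f_i dx_i, the exterior derivative is
  d(omega) = sum_{i < j} (∂f_j/∂x_i - ∂f_i/∂x_j) dx_i ∧ dx_j.
  coefficient of dx ∧ dy: ∂f_2/∂x - ∂f_1/∂y = ∂(x*(-3*x - 1))/∂x - ∂(4*y^2)/∂y = -6*x - 8*y - 1
Assembling: d(omega) = (-6*x - 8*y - 1) dx ∧ dy.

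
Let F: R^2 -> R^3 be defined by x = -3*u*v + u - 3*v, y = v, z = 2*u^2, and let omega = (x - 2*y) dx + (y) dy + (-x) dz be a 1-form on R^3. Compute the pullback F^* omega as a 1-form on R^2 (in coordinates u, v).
F^* omega = (12*u^2*v - 4*u^2 + 9*u*v^2 + 6*u*v + u + 15*v^2 - 5*v) du + (9*u^2*v - 3*u^2 + 24*u*v - 3*u + 16*v) dv

Using F^*(f dg) = (f ∘ F) d(g ∘ F), substitute each coordinate x_i by F_i(u, v) in f_i, and replace dx_i by d F_i = (∂F_i/∂u) du + (∂F_i/∂v) dv.
  For the x component: f_1(F) = -3*u*v + u - 5*v; d F_1 = (1 - 3*v) du + (-3*u - 3) dv
  For the y component: f_2(F) = v; d F_2 = (0) du + (1) dv
  For the z component: f_3(F) = 3*u*v - u + 3*v; d F_3 = (4*u) du + (0) dv
Combining and collecting du, dv coefficients:
  coeff of du: 12*u^2*v - 4*u^2 + 9*u*v^2 + 6*u*v + u + 15*v^2 - 5*v
  coeff of dv: 9*u^2*v - 3*u^2 + 24*u*v - 3*u + 16*v
F^* omega = (12*u^2*v - 4*u^2 + 9*u*v^2 + 6*u*v + u + 15*v^2 - 5*v) du + (9*u^2*v - 3*u^2 + 24*u*v - 3*u + 16*v) dv.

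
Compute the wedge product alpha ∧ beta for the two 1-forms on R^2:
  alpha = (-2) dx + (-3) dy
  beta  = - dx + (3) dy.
alpha ∧ beta = (-9) dx ∧ dy

Distribute the wedge, using dx_i ∧ dx_j = -dx_j ∧ dx_i and dx_i ∧ dx_i = 0. For each pair (i, j) with i < j, the coefficient of dx_i ∧ dx_j in alpha ∧ beta is (alpha_i * beta_j - alpha_j * beta_i). Collecting: alpha ∧ beta = (-9) dx ∧ dy.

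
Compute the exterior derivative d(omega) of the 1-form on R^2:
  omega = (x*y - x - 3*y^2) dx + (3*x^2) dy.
d(omega) = (5*x + 6*y) dx ∧ dy

For a 1-form omega = sum_i f_i dx_i, the exterior derivative is
  d(omega) = sum_{i < j} (∂f_j/∂x_i - ∂f_i/∂x_j) dx_i ∧ dx_j.
  coefficient of dx ∧ dy: ∂f_2/∂x - ∂f_1/∂y = ∂(3*x^2)/∂x - ∂(x*y - x - 3*y^2)/∂y = 5*x + 6*y
Assembling: d(omega) = (5*x + 6*y) dx ∧ dy.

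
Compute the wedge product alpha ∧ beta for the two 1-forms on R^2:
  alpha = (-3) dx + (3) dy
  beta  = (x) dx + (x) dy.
alpha ∧ beta = (-6*x) dx ∧ dy

Distribute the wedge, using dx_i ∧ dx_j = -dx_j ∧ dx_i and dx_i ∧ dx_i = 0. For each pair (i, j) with i < j, the coefficient of dx_i ∧ dx_j in alpha ∧ beta is (alpha_i * beta_j - alpha_j * beta_i). Collecting: alpha ∧ beta = (-6*x) dx ∧ dy.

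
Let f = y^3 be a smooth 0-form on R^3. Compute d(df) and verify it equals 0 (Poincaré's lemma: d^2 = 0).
d(df) = 0

Step 1: df = sum_i (∂f/∂x_i) dx_i = (0) dx + (3*y^2) dy + (0) dz.
Step 2: Apply d again. Using the 1-form formula, the coefficient of dx ∧ dy in d(df) is ∂^2 f/∂x ∂y - ∂^2 f/∂y ∂x = (0) - (0) = 0 (equality of mixed partials for smooth f).
Similarly for dx ∧ dz and dy ∧ dz — all coefficients vanish. So d(df) = 0.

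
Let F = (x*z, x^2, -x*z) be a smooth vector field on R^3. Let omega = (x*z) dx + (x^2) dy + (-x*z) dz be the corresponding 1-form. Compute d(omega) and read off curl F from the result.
d(omega) = (0) dy ∧ dz + (x + z) dz ∧ dx + (2*x) dx ∧ dy; curl F = (0, x + z, 2*x)

d omega = sum_{i<j} (∂f_j/∂x_i - ∂f_i/∂x_j) dx_i ∧ dx_j. Under the identification (dy ∧ dz, dz ∧ dx, dx ∧ dy) ↔ (e_x, e_y, e_z), the coefficients are exactly the components of curl F. Compute:
  ∂R/∂y - ∂Q/∂z = (0) - (0) = 0
  ∂P/∂z - ∂R/∂x = (x) - (-z) = x + z
  ∂Q/∂x - ∂P/∂y = (2*x) - (0) = 2*x.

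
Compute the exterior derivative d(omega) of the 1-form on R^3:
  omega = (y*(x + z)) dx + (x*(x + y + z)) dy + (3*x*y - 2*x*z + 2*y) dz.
d(omega) = (x + y) dx ∧ dy + (2*y - 2*z) dx ∧ dz + (2*x + 2) dy ∧ dz

For a 1-form omega = sum_i f_i dx_i, the exterior derivative is
  d(omega) = sum_{i < j} (∂f_j/∂x_i - ∂f_i/∂x_j) dx_i ∧ dx_j.
  coefficient of dx ∧ dy: ∂f_2/∂x - ∂f_1/∂y = ∂(x*(x + y + z))/∂x - ∂(y*(x + z))/∂y = x + y
  coefficient of dx ∧ dz: ∂f_3/∂x - ∂f_1/∂z = ∂(3*x*y - 2*x*z + 2*y)/∂x - ∂(y*(x + z))/∂z = 2*y - 2*z
  coefficient of dy ∧ dz: ∂f_3/∂y - ∂f_2/∂z = ∂(3*x*y - 2*x*z + 2*y)/∂y - ∂(x*(x + y + z))/∂z = 2*x + 2
Assembling: d(omega) = (x + y) dx ∧ dy + (2*y - 2*z) dx ∧ dz + (2*x + 2) dy ∧ dz.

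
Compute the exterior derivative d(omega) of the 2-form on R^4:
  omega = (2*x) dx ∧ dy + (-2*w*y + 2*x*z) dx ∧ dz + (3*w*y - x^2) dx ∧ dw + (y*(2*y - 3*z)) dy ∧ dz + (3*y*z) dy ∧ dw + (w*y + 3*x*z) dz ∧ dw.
d(omega) = (2*w) dx ∧ dy ∧ dz + (-2*y + 3*z) dx ∧ dz ∧ dw + (-3*w) dx ∧ dy ∧ dw + (w - 3*y) dy ∧ dz ∧ dw

For a 2-form omega = sum_{i<j} g_{ij} dx_i ∧ dx_j, the exterior derivative is
  d(omega) = sum_{i<j} d(g_{ij}) ∧ dx_i ∧ dx_j = sum_{i<j, k} (∂g_{ij}/∂x_k) dx_k ∧ dx_i ∧ dx_j.
Expand each term, using dx_k ∧ dx_i ∧ dx_j = sgn(permutation) dx_{(a)} ∧ dx_{(b)} ∧ dx_{(c)} with (a < b < c) sorted:
  d(-2*w*y + 2*x*z) includes (∂/∂y)(-2*w*y + 2*x*z) dy = (-2*w) dy, which multiplied by dx ∧ dz gives (2*w) dx ∧ dy ∧ dz
  d(-2*w*y + 2*x*z) includes (∂/∂w)(-2*w*y + 2*x*z) dw = (-2*y) dw, which multiplied by dx ∧ dz gives (-2*y) dx ∧ dz ∧ dw
  d(3*w*y - x^2) includes (∂/∂y)(3*w*y - x^2) dy = (3*w) dy, which multiplied by dx ∧ dw gives (-3*w) dx ∧ dy ∧ dw
  d(3*y*z) includes (∂/∂z)(3*y*z) dz = (3*y) dz, which multiplied by dy ∧ dw gives (-3*y) dy ∧ dz ∧ dw
  d(w*y + 3*x*z) includes (∂/∂x)(w*y + 3*x*z) dx = (3*z) dx, which multiplied by dz ∧ dw gives (3*z) dx ∧ dz ∧ dw
  d(w*y + 3*x*z) includes (∂/∂y)(w*y + 3*x*z) dy = (w) dy, which multiplied by dz ∧ dw gives (w) dy ∧ dz ∧ dw
Collecting like 3-forms: d(omega) = (2*w) dx ∧ dy ∧ dz + (-2*y + 3*z) dx ∧ dz ∧ dw + (-3*w) dx ∧ dy ∧ dw + (w - 3*y) dy ∧ dz ∧ dw.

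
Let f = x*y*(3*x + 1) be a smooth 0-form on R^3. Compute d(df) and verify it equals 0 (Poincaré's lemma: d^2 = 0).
d(df) = 0

Step 1: df = sum_i (∂f/∂x_i) dx_i = (y*(6*x + 1)) dx + (x*(3*x + 1)) dy + (0) dz.
Step 2: Apply d again. Using the 1-form formula, the coefficient of dx ∧ dy in d(df) is ∂^2 f/∂x ∂y - ∂^2 f/∂y ∂x = (6*x + 1) - (6*x + 1) = 0 (equality of mixed partials for smooth f).
Similarly for dx ∧ dz and dy ∧ dz — all coefficients vanish. So d(df) = 0.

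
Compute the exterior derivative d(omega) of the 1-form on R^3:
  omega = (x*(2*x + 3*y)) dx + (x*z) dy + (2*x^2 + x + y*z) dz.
d(omega) = (-3*x + z) dx ∧ dy + (4*x + 1) dx ∧ dz + (-x + z) dy ∧ dz

For a 1-form omega = sum_i f_i dx_i, the exterior derivative is
  d(omega) = sum_{i < j} (∂f_j/∂x_i - ∂f_i/∂x_j) dx_i ∧ dx_j.
  coefficient of dx ∧ dy: ∂f_2/∂x - ∂f_1/∂y = ∂(x*z)/∂x - ∂(x*(2*x + 3*y))/∂y = -3*x + z
  coefficient of dx ∧ dz: ∂f_3/∂x - ∂f_1/∂z = ∂(2*x^2 + x + y*z)/∂x - ∂(x*(2*x + 3*y))/∂z = 4*x + 1
  coefficient of dy ∧ dz: ∂f_3/∂y - ∂f_2/∂z = ∂(2*x^2 + x + y*z)/∂y - ∂(x*z)/∂z = -x + z
Assembling: d(omega) = (-3*x + z) dx ∧ dy + (4*x + 1) dx ∧ dz + (-x + z) dy ∧ dz.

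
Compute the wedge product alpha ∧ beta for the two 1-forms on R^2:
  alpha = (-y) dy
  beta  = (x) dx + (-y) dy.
alpha ∧ beta = (x*y) dx ∧ dy

Distribute the wedge, using dx_i ∧ dx_j = -dx_j ∧ dx_i and dx_i ∧ dx_i = 0. For each pair (i, j) with i < j, the coefficient of dx_i ∧ dx_j in alpha ∧ beta is (alpha_i * beta_j - alpha_j * beta_i). Collecting: alpha ∧ beta = (x*y) dx ∧ dy.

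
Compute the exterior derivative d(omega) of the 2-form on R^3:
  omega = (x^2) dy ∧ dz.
d(omega) = (2*x) dx ∧ dy ∧ dz

For a 2-form omega = sum_{i<j} g_{ij} dx_i ∧ dx_j, the exterior derivative is
  d(omega) = sum_{i<j} d(g_{ij}) ∧ dx_i ∧ dx_j = sum_{i<j, k} (∂g_{ij}/∂x_k) dx_k ∧ dx_i ∧ dx_j.
Expand each term, using dx_k ∧ dx_i ∧ dx_j = sgn(permutation) dx_{(a)} ∧ dx_{(b)} ∧ dx_{(c)} with (a < b < c) sorted:
  d(x^2) includes (∂/∂x)(x^2) dx = (2*x) dx, which multiplied by dy ∧ dz gives (2*x) dx ∧ dy ∧ dz
Collecting like 3-forms: d(omega) = (2*x) dx ∧ dy ∧ dz.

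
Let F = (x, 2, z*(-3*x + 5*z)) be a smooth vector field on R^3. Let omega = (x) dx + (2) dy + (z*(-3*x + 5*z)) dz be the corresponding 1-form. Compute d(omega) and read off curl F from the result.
d(omega) = (0) dy ∧ dz + (3*z) dz ∧ dx + (0) dx ∧ dy; curl F = (0, 3*z, 0)

d omega = sum_{i<j} (∂f_j/∂x_i - ∂f_i/∂x_j) dx_i ∧ dx_j. Under the identification (dy ∧ dz, dz ∧ dx, dx ∧ dy) ↔ (e_x, e_y, e_z), the coefficients are exactly the components of curl F. Compute:
  ∂R/∂y - ∂Q/∂z = (0) - (0) = 0
  ∂P/∂z - ∂R/∂x = (0) - (-3*z) = 3*z
  ∂Q/∂x - ∂P/∂y = (0) - (0) = 0.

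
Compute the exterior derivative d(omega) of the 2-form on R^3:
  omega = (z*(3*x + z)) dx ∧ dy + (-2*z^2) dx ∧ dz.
d(omega) = (3*x + 2*z) dx ∧ dy ∧ dz

For a 2-form omega = sum_{i<j} g_{ij} dx_i ∧ dx_j, the exterior derivative is
  d(omega) = sum_{i<j} d(g_{ij}) ∧ dx_i ∧ dx_j = sum_{i<j, k} (∂g_{ij}/∂x_k) dx_k ∧ dx_i ∧ dx_j.
Expand each term, using dx_k ∧ dx_i ∧ dx_j = sgn(permutation) dx_{(a)} ∧ dx_{(b)} ∧ dx_{(c)} with (a < b < c) sorted:
  d(z*(3*x + z)) includes (∂/∂z)(z*(3*x + z)) dz = (3*x + 2*z) dz, which multiplied by dx ∧ dy gives (3*x + 2*z) dx ∧ dy ∧ dz
Collecting like 3-forms: d(omega) = (3*x + 2*z) dx ∧ dy ∧ dz.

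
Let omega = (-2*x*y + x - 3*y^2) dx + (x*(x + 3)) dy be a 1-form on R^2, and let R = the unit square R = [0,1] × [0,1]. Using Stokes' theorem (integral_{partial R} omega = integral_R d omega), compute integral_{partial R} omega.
integral_(partial R) omega = 8

Stokes: integral_partial_R omega = integral_R d omega with d omega = (∂Q/∂x - ∂P/∂y) dx ∧ dy.
  ∂Q/∂x = 2*x + 3
  ∂P/∂y = -2*x - 6*y
  integrand = ∂Q/∂x - ∂P/∂y = 4*x + 6*y + 3.
Integrating over R: integral_0^1 integral_0^1 (4*x + 6*y + 3) dx dy = 8.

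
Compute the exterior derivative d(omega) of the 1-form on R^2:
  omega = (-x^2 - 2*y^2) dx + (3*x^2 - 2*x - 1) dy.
d(omega) = (6*x + 4*y - 2) dx ∧ dy

For a 1-form omega = sum_i f_i dx_i, the exterior derivative is
  d(omega) = sum_{i < j} (∂f_j/∂x_i - ∂f_i/∂x_j) dx_i ∧ dx_j.
  coefficient of dx ∧ dy: ∂f_2/∂x - ∂f_1/∂y = ∂(3*x^2 - 2*x - 1)/∂x - ∂(-x^2 - 2*y^2)/∂y = 6*x + 4*y - 2
Assembling: d(omega) = (6*x + 4*y - 2) dx ∧ dy.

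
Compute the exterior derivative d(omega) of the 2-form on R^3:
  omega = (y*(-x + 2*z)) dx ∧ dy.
d(omega) = (2*y) dx ∧ dy ∧ dz

For a 2-form omega = sum_{i<j} g_{ij} dx_i ∧ dx_j, the exterior derivative is
  d(omega) = sum_{i<j} d(g_{ij}) ∧ dx_i ∧ dx_j = sum_{i<j, k} (∂g_{ij}/∂x_k) dx_k ∧ dx_i ∧ dx_j.
Expand each term, using dx_k ∧ dx_i ∧ dx_j = sgn(permutation) dx_{(a)} ∧ dx_{(b)} ∧ dx_{(c)} with (a < b < c) sorted:
  d(y*(-x + 2*z)) includes (∂/∂z)(y*(-x + 2*z)) dz = (2*y) dz, which multiplied by dx ∧ dy gives (2*y) dx ∧ dy ∧ dz
Collecting like 3-forms: d(omega) = (2*y) dx ∧ dy ∧ dz.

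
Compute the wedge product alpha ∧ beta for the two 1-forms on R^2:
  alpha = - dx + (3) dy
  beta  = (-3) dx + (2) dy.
alpha ∧ beta = (7) dx ∧ dy

Distribute the wedge, using dx_i ∧ dx_j = -dx_j ∧ dx_i and dx_i ∧ dx_i = 0. For each pair (i, j) with i < j, the coefficient of dx_i ∧ dx_j in alpha ∧ beta is (alpha_i * beta_j - alpha_j * beta_i). Collecting: alpha ∧ beta = (7) dx ∧ dy.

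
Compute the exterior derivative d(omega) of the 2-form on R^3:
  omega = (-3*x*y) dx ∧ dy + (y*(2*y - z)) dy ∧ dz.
d(omega) = 0

For a 2-form omega = sum_{i<j} g_{ij} dx_i ∧ dx_j, the exterior derivative is
  d(omega) = sum_{i<j} d(g_{ij}) ∧ dx_i ∧ dx_j = sum_{i<j, k} (∂g_{ij}/∂x_k) dx_k ∧ dx_i ∧ dx_j.
Expand each term, using dx_k ∧ dx_i ∧ dx_j = sgn(permutation) dx_{(a)} ∧ dx_{(b)} ∧ dx_{(c)} with (a < b < c) sorted:

Collecting like 3-forms: d(omega) = 0.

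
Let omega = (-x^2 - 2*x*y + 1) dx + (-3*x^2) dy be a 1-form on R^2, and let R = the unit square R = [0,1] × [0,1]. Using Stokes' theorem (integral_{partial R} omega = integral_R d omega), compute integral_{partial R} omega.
integral_(partial R) omega = -2

Stokes: integral_partial_R omega = integral_R d omega with d omega = (∂Q/∂x - ∂P/∂y) dx ∧ dy.
  ∂Q/∂x = -6*x
  ∂P/∂y = -2*x
  integrand = ∂Q/∂x - ∂P/∂y = -4*x.
Integrating over R: integral_0^1 integral_0^1 (-4*x) dx dy = -2.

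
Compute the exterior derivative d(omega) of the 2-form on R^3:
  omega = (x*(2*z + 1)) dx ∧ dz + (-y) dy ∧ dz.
d(omega) = 0

For a 2-form omega = sum_{i<j} g_{ij} dx_i ∧ dx_j, the exterior derivative is
  d(omega) = sum_{i<j} d(g_{ij}) ∧ dx_i ∧ dx_j = sum_{i<j, k} (∂g_{ij}/∂x_k) dx_k ∧ dx_i ∧ dx_j.
Expand each term, using dx_k ∧ dx_i ∧ dx_j = sgn(permutation) dx_{(a)} ∧ dx_{(b)} ∧ dx_{(c)} with (a < b < c) sorted:

Collecting like 3-forms: d(omega) = 0.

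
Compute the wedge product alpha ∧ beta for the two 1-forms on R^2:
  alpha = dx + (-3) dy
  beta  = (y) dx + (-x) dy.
alpha ∧ beta = (-x + 3*y) dx ∧ dy

Distribute the wedge, using dx_i ∧ dx_j = -dx_j ∧ dx_i and dx_i ∧ dx_i = 0. For each pair (i, j) with i < j, the coefficient of dx_i ∧ dx_j in alpha ∧ beta is (alpha_i * beta_j - alpha_j * beta_i). Collecting: alpha ∧ beta = (-x + 3*y) dx ∧ dy.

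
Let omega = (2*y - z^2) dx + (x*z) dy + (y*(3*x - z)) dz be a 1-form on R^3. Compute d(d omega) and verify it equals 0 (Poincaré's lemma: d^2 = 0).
d(d omega) = 0

Step 1: d omega = sum_{i<j} (∂f_j/∂x_i - ∂f_i/∂x_j) dx_i ∧ dx_j:
  coeff of dx ∧ dy: z - 2
  coeff of dx ∧ dz: 3*y + 2*z
  coeff of dy ∧ dz: 2*x - z
Step 2: Apply d again to each 2-form coefficient. The only possible 3-form in R^3 is dx ∧ dy ∧ dz, with coefficient
  ∂(coeff of dy∧dz)/∂x - ∂(coeff of dx∧dz)/∂y + ∂(coeff of dx∧dy)/∂z
  = ∂/∂x (2*x - z) - ∂/∂y (3*y + 2*z) + ∂/∂z (z - 2).
Each of these terms simplifies to sums of mixed partials that cancel in pairs. The result is 0 (by equality of mixed partials for smooth functions — Schwarz / Clairaut).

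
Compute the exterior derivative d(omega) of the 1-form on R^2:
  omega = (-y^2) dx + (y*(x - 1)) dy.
d(omega) = (3*y) dx ∧ dy

For a 1-form omega = sum_i f_i dx_i, the exterior derivative is
  d(omega) = sum_{i < j} (∂f_j/∂x_i - ∂f_i/∂x_j) dx_i ∧ dx_j.
  coefficient of dx ∧ dy: ∂f_2/∂x - ∂f_1/∂y = ∂(y*(x - 1))/∂x - ∂(-y^2)/∂y = 3*y
Assembling: d(omega) = (3*y) dx ∧ dy.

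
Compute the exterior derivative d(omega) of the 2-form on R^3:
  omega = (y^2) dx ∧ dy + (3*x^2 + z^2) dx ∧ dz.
d(omega) = 0

For a 2-form omega = sum_{i<j} g_{ij} dx_i ∧ dx_j, the exterior derivative is
  d(omega) = sum_{i<j} d(g_{ij}) ∧ dx_i ∧ dx_j = sum_{i<j, k} (∂g_{ij}/∂x_k) dx_k ∧ dx_i ∧ dx_j.
Expand each term, using dx_k ∧ dx_i ∧ dx_j = sgn(permutation) dx_{(a)} ∧ dx_{(b)} ∧ dx_{(c)} with (a < b < c) sorted:

Collecting like 3-forms: d(omega) = 0.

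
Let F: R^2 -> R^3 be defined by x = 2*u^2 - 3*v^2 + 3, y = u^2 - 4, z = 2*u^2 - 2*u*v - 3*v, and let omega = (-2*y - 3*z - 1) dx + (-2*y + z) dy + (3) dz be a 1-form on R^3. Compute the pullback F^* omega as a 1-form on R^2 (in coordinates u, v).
F^* omega = (-32*u^3 + 20*u^2*v + 30*u*v + 56*u - 6*v) du + (48*u^2*v - 36*u*v^2 - 6*u - 54*v^2 - 42*v - 9) dv

Using F^*(f dg) = (f ∘ F) d(g ∘ F), substitute each coordinate x_i by F_i(u, v) in f_i, and replace dx_i by d F_i = (∂F_i/∂u) du + (∂F_i/∂v) dv.
  For the x component: f_1(F) = -8*u^2 + 6*u*v + 9*v + 7; d F_1 = (4*u) du + (-6*v) dv
  For the y component: f_2(F) = -2*u*v - 3*v + 8; d F_2 = (2*u) du + (0) dv
  For the z component: f_3(F) = 3; d F_3 = (4*u - 2*v) du + (-2*u - 3) dv
Combining and collecting du, dv coefficients:
  coeff of du: -32*u^3 + 20*u^2*v + 30*u*v + 56*u - 6*v
  coeff of dv: 48*u^2*v - 36*u*v^2 - 6*u - 54*v^2 - 42*v - 9
F^* omega = (-32*u^3 + 20*u^2*v + 30*u*v + 56*u - 6*v) du + (48*u^2*v - 36*u*v^2 - 6*u - 54*v^2 - 42*v - 9) dv.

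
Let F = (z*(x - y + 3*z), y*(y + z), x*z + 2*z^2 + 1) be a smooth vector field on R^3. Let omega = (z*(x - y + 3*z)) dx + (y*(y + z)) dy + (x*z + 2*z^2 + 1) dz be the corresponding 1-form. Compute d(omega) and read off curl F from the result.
d(omega) = (-y) dy ∧ dz + (x - y + 5*z) dz ∧ dx + (z) dx ∧ dy; curl F = (-y, x - y + 5*z, z)

d omega = sum_{i<j} (∂f_j/∂x_i - ∂f_i/∂x_j) dx_i ∧ dx_j. Under the identification (dy ∧ dz, dz ∧ dx, dx ∧ dy) ↔ (e_x, e_y, e_z), the coefficients are exactly the components of curl F. Compute:
  ∂R/∂y - ∂Q/∂z = (0) - (y) = -y
  ∂P/∂z - ∂R/∂x = (x - y + 6*z) - (z) = x - y + 5*z
  ∂Q/∂x - ∂P/∂y = (0) - (-z) = z.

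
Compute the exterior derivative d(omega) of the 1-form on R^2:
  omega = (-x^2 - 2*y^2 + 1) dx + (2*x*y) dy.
d(omega) = (6*y) dx ∧ dy

For a 1-form omega = sum_i f_i dx_i, the exterior derivative is
  d(omega) = sum_{i < j} (∂f_j/∂x_i - ∂f_i/∂x_j) dx_i ∧ dx_j.
  coefficient of dx ∧ dy: ∂f_2/∂x - ∂f_1/∂y = ∂(2*x*y)/∂x - ∂(-x^2 - 2*y^2 + 1)/∂y = 6*y
Assembling: d(omega) = (6*y) dx ∧ dy.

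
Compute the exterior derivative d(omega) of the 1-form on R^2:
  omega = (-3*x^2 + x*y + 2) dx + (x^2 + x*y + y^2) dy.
d(omega) = (x + y) dx ∧ dy

For a 1-form omega = sum_i f_i dx_i, the exterior derivative is
  d(omega) = sum_{i < j} (∂f_j/∂x_i - ∂f_i/∂x_j) dx_i ∧ dx_j.
  coefficient of dx ∧ dy: ∂f_2/∂x - ∂f_1/∂y = ∂(x^2 + x*y + y^2)/∂x - ∂(-3*x^2 + x*y + 2)/∂y = x + y
Assembling: d(omega) = (x + y) dx ∧ dy.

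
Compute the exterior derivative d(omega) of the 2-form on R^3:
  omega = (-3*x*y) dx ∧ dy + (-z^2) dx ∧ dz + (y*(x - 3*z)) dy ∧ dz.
d(omega) = (y) dx ∧ dy ∧ dz

For a 2-form omega = sum_{i<j} g_{ij} dx_i ∧ dx_j, the exterior derivative is
  d(omega) = sum_{i<j} d(g_{ij}) ∧ dx_i ∧ dx_j = sum_{i<j, k} (∂g_{ij}/∂x_k) dx_k ∧ dx_i ∧ dx_j.
Expand each term, using dx_k ∧ dx_i ∧ dx_j = sgn(permutation) dx_{(a)} ∧ dx_{(b)} ∧ dx_{(c)} with (a < b < c) sorted:
  d(y*(x - 3*z)) includes (∂/∂x)(y*(x - 3*z)) dx = (y) dx, which multiplied by dy ∧ dz gives (y) dx ∧ dy ∧ dz
Collecting like 3-forms: d(omega) = (y) dx ∧ dy ∧ dz.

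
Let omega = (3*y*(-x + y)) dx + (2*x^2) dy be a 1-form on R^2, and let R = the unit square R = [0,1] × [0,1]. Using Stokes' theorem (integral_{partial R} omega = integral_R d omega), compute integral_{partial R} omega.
integral_(partial R) omega = 1/2

Stokes: integral_partial_R omega = integral_R d omega with d omega = (∂Q/∂x - ∂P/∂y) dx ∧ dy.
  ∂Q/∂x = 4*x
  ∂P/∂y = -3*x + 6*y
  integrand = ∂Q/∂x - ∂P/∂y = 7*x - 6*y.
Integrating over R: integral_0^1 integral_0^1 (7*x - 6*y) dx dy = 1/2.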